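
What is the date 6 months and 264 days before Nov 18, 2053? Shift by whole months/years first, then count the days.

Subtracting 6 months and 264 days from November 18, 2053: first the month/year part, then the days.
month 11 − 6 = 5 → May 2053.
Day 18 is valid in May, giving May 18, 2053.
Now subtract 264 days from May 18, 2053.
Going back 18 days from May 18, 2053 reaches the end of the previous month; 264 − 18 = 246 left.
April 2053 has 30 days: 246 − 30 = 216 left.
March 2053 has 31 days: 216 − 31 = 185 left.
February 2053 has 28 days (2053 is not a leap year): 185 − 28 = 157 left.
January 2053 has 31 days: 157 − 31 = 126 left.
December 2052 has 31 days: 126 − 31 = 95 left.
November 2052 has 30 days: 95 − 30 = 65 left.
October 2052 has 31 days: 65 − 31 = 34 left.
September 2052 has 30 days: 34 − 30 = 4 left.
August 2052 has 31 days; 31 − 4 = 27 → August 27, 2052.

August 27, 2052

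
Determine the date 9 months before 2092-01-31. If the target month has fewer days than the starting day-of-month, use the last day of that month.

Subtracting 9 months from January 31, 2092.
month 1 − 9 = -8, which is month 4 of year 2091 → April 2091.
April 2091 has only 30 days and the start was day 31, so the date clamps to April 30, 2091.

April 30, 2091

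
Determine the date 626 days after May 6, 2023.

January 21, 2025

Adding 626 days from May 6, 2023.
May has 31 days, so 31 − 6 = 25 days remain after May 6, 2023; 626 − 25 = 601 left.
June 2023 has 30 days: 601 − 30 = 571 left.
July 2023 has 31 days: 571 − 31 = 540 left.
August 2023 has 31 days: 540 − 31 = 509 left.
September 2023 has 30 days: 509 − 30 = 479 left.
October 2023 has 31 days: 479 − 31 = 448 left.
November 2023 has 30 days: 448 − 30 = 418 left.
December 2023 has 31 days: 418 − 31 = 387 left.
January 2024 has 31 days: 387 − 31 = 356 left.
February 2024 has 29 days (2024 is a leap year): 356 − 29 = 327 left.
March 2024 has 31 days: 327 − 31 = 296 left.
April 2024 has 30 days: 296 − 30 = 266 left.
May 2024 has 31 days: 266 − 31 = 235 left.
June 2024 has 30 days: 235 − 30 = 205 left.
July 2024 has 31 days: 205 − 31 = 174 left.
August 2024 has 31 days: 174 − 31 = 143 left.
September 2024 has 30 days: 143 − 30 = 113 left.
October 2024 has 31 days: 113 − 31 = 82 left.
November 2024 has 30 days: 82 − 30 = 52 left.
December 2024 has 31 days: 52 − 31 = 21 left.
21 days into January 2025 → January 21, 2025.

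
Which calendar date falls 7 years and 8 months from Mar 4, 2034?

Counting forward 7 years and 8 months from March 4, 2034.
+7 years → 2041; month 3 + 8 = 11 → November 2041.
Day 4 is valid in November, giving November 4, 2041.

November 4, 2041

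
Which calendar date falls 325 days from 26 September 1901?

Counting forward 325 days from September 26, 1901.
September has 30 days, so 30 − 26 = 4 days remain after September 26, 1901; 325 − 4 = 321 left.
October 1901 has 31 days: 321 − 31 = 290 left.
November 1901 has 30 days: 290 − 30 = 260 left.
December 1901 has 31 days: 260 − 31 = 229 left.
January 1902 has 31 days: 229 − 31 = 198 left.
February 1902 has 28 days (1902 is not a leap year): 198 − 28 = 170 left.
March 1902 has 31 days: 170 − 31 = 139 left.
April 1902 has 30 days: 139 − 30 = 109 left.
May 1902 has 31 days: 109 − 31 = 78 left.
June 1902 has 30 days: 78 − 30 = 48 left.
July 1902 has 31 days: 48 − 31 = 17 left.
17 days into August 1902 → August 17, 1902.

August 17, 1902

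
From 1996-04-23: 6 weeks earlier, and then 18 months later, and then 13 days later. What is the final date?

September 25, 1997

Going back 6 weeks (= 42 days) from April 23, 1996:
Going back 23 days from April 23, 1996 reaches the end of the previous month; 42 − 23 = 19 left.
March 1996 has 31 days; 31 − 19 = 12 → March 12, 1996.
Adding 18 months from March 12, 1996:
month 3 + 18 = 21, which is month 9 of year 1997 → September 1997.
Day 12 is valid in September, giving September 12, 1997.
Counting forward 13 days from September 12, 1997:
September has 30 days; 12 + 13 = 25, still in September.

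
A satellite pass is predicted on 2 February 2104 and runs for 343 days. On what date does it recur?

January 10, 2105

Adding 343 days from February 2, 2104.
February has 29 days, so 29 − 2 = 27 days remain after February 2, 2104; 343 − 27 = 316 left.
March 2104 has 31 days: 316 − 31 = 285 left.
April 2104 has 30 days: 285 − 30 = 255 left.
May 2104 has 31 days: 255 − 31 = 224 left.
June 2104 has 30 days: 224 − 30 = 194 left.
July 2104 has 31 days: 194 − 31 = 163 left.
August 2104 has 31 days: 163 − 31 = 132 left.
September 2104 has 30 days: 132 − 30 = 102 left.
October 2104 has 31 days: 102 − 31 = 71 left.
November 2104 has 30 days: 71 − 30 = 41 left.
December 2104 has 31 days: 41 − 31 = 10 left.
10 days into January 2105 → January 10, 2105.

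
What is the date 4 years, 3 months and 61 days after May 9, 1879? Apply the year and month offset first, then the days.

October 9, 1883

Adding 4 years, 3 months and 61 days from May 9, 1879: first the month/year part, then the days.
+4 years → 1883; month 5 + 3 = 8 → August 1883.
Day 9 is valid in August, giving August 9, 1883.
Now add 61 days from August 9, 1883.
August has 31 days, so 31 − 9 = 22 days remain after August 9, 1883; 61 − 22 = 39 left.
September 1883 has 30 days: 39 − 30 = 9 left.
9 days into October 1883 → October 9, 1883.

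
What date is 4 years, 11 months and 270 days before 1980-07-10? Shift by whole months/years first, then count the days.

Counting back 4 years, 11 months and 270 days from July 10, 1980: first the month/year part, then the days.
-4 years → 1976; month 7 − 11 = -4, which is month 8 of year 1975 → August 1975.
Day 10 is valid in August, giving August 10, 1975.
Now subtract 270 days from August 10, 1975.
Going back 10 days from August 10, 1975 reaches the end of the previous month; 270 − 10 = 260 left.
July 1975 has 31 days: 260 − 31 = 229 left.
June 1975 has 30 days: 229 − 30 = 199 left.
May 1975 has 31 days: 199 − 31 = 168 left.
April 1975 has 30 days: 168 − 30 = 138 left.
March 1975 has 31 days: 138 − 31 = 107 left.
February 1975 has 28 days (1975 is not a leap year): 107 − 28 = 79 left.
January 1975 has 31 days: 79 − 31 = 48 left.
December 1974 has 31 days: 48 − 31 = 17 left.
November 1974 has 30 days; 30 − 17 = 13 → November 13, 1974.

November 13, 1974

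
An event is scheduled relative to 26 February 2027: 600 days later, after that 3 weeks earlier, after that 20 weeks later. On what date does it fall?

Counting forward 600 days from February 26, 2027:
February has 28 days, so 28 − 26 = 2 days remain after February 26, 2027; 600 − 2 = 598 left.
March 2027 has 31 days: 598 − 31 = 567 left.
April 2027 has 30 days: 567 − 30 = 537 left.
May 2027 has 31 days: 537 − 31 = 506 left.
June 2027 has 30 days: 506 − 30 = 476 left.
July 2027 has 31 days: 476 − 31 = 445 left.
August 2027 has 31 days: 445 − 31 = 414 left.
September 2027 has 30 days: 414 − 30 = 384 left.
October 2027 has 31 days: 384 − 31 = 353 left.
November 2027 has 30 days: 353 − 30 = 323 left.
December 2027 has 31 days: 323 − 31 = 292 left.
January 2028 has 31 days: 292 − 31 = 261 left.
February 2028 has 29 days (2028 is a leap year): 261 − 29 = 232 left.
March 2028 has 31 days: 232 − 31 = 201 left.
April 2028 has 30 days: 201 − 30 = 171 left.
May 2028 has 31 days: 171 − 31 = 140 left.
June 2028 has 30 days: 140 − 30 = 110 left.
July 2028 has 31 days: 110 − 31 = 79 left.
August 2028 has 31 days: 79 − 31 = 48 left.
September 2028 has 30 days: 48 − 30 = 18 left.
18 days into October 2028 → October 18, 2028.
Going back 3 weeks (= 21 days) from October 18, 2028:
Going back 18 days from October 18, 2028 reaches the end of the previous month; 21 − 18 = 3 left.
September 2028 has 30 days; 30 − 3 = 27 → September 27, 2028.
Advancing 20 weeks (= 140 days) from September 27, 2028:
September has 30 days, so 30 − 27 = 3 days remain after September 27, 2028; 140 − 3 = 137 left.
October 2028 has 31 days: 137 − 31 = 106 left.
November 2028 has 30 days: 106 − 30 = 76 left.
December 2028 has 31 days: 76 − 31 = 45 left.
January 2029 has 31 days: 45 − 31 = 14 left.
14 days into February 2029 → February 14, 2029.

February 14, 2029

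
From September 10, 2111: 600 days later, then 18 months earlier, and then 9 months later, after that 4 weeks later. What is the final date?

August 30, 2112

Counting forward 600 days from September 10, 2111:
September has 30 days, so 30 − 10 = 20 days remain after September 10, 2111; 600 − 20 = 580 left.
October 2111 has 31 days: 580 − 31 = 549 left.
November 2111 has 30 days: 549 − 30 = 519 left.
December 2111 has 31 days: 519 − 31 = 488 left.
January 2112 has 31 days: 488 − 31 = 457 left.
February 2112 has 29 days (2112 is a leap year): 457 − 29 = 428 left.
March 2112 has 31 days: 428 − 31 = 397 left.
April 2112 has 30 days: 397 − 30 = 367 left.
May 2112 has 31 days: 367 − 31 = 336 left.
June 2112 has 30 days: 336 − 30 = 306 left.
July 2112 has 31 days: 306 − 31 = 275 left.
August 2112 has 31 days: 275 − 31 = 244 left.
September 2112 has 30 days: 244 − 30 = 214 left.
October 2112 has 31 days: 214 − 31 = 183 left.
November 2112 has 30 days: 183 − 30 = 153 left.
December 2112 has 31 days: 153 − 31 = 122 left.
January 2113 has 31 days: 122 − 31 = 91 left.
February 2113 has 28 days (2113 is not a leap year): 91 − 28 = 63 left.
March 2113 has 31 days: 63 − 31 = 32 left.
April 2113 has 30 days: 32 − 30 = 2 left.
2 days into May 2113 → May 2, 2113.
Going back 18 months from May 2, 2113:
month 5 − 18 = -13, which is month 11 of year 2111 → November 2111.
Day 2 is valid in November, giving November 2, 2111.
Adding 9 months from November 2, 2111:
month 11 + 9 = 20, which is month 8 of year 2112 → August 2112.
Day 2 is valid in August, giving August 2, 2112.
Counting forward 4 weeks (= 28 days) from August 2, 2112:
August has 31 days; 2 + 28 = 30, still in August.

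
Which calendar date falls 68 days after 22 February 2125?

May 1, 2125

Advancing 68 days from February 22, 2125.
February has 28 days, so 28 − 22 = 6 days remain after February 22, 2125; 68 − 6 = 62 left.
March 2125 has 31 days: 62 − 31 = 31 left.
April 2125 has 30 days: 31 − 30 = 1 left.
1 day into May 2125 → May 1, 2125.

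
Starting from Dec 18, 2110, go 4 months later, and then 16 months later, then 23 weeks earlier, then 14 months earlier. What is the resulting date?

January 10, 2111

Adding 4 months from December 18, 2110:
month 12 + 4 = 16, which is month 4 of year 2111 → April 2111.
Day 18 is valid in April, giving April 18, 2111.
Advancing 16 months from April 18, 2111:
month 4 + 16 = 20, which is month 8 of year 2112 → August 2112.
Day 18 is valid in August, giving August 18, 2112.
Going back 23 weeks (= 161 days) from August 18, 2112:
Going back 18 days from August 18, 2112 reaches the end of the previous month; 161 − 18 = 143 left.
July 2112 has 31 days: 143 − 31 = 112 left.
June 2112 has 30 days: 112 − 30 = 82 left.
May 2112 has 31 days: 82 − 31 = 51 left.
April 2112 has 30 days: 51 − 30 = 21 left.
March 2112 has 31 days; 31 − 21 = 10 → March 10, 2112.
Counting back 14 months from March 10, 2112:
month 3 − 14 = -11, which is month 1 of year 2111 → January 2111.
Day 10 is valid in January, giving January 10, 2111.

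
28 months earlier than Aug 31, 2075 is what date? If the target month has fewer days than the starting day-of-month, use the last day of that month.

Going back 28 months from August 31, 2075.
month 8 − 28 = -20, which is month 4 of year 2073 → April 2073.
April 2073 has only 30 days and the start was day 31, so the date clamps to April 30, 2073.

April 30, 2073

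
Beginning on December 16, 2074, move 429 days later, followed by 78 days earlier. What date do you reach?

Counting forward 429 days from December 16, 2074:
December has 31 days, so 31 − 16 = 15 days remain after December 16, 2074; 429 − 15 = 414 left.
January 2075 has 31 days: 414 − 31 = 383 left.
February 2075 has 28 days (2075 is not a leap year): 383 − 28 = 355 left.
March 2075 has 31 days: 355 − 31 = 324 left.
April 2075 has 30 days: 324 − 30 = 294 left.
May 2075 has 31 days: 294 − 31 = 263 left.
June 2075 has 30 days: 263 − 30 = 233 left.
July 2075 has 31 days: 233 − 31 = 202 left.
August 2075 has 31 days: 202 − 31 = 171 left.
September 2075 has 30 days: 171 − 30 = 141 left.
October 2075 has 31 days: 141 − 31 = 110 left.
November 2075 has 30 days: 110 − 30 = 80 left.
December 2075 has 31 days: 80 − 31 = 49 left.
January 2076 has 31 days: 49 − 31 = 18 left.
18 days into February 2076 → February 18, 2076.
Counting back 78 days from February 18, 2076:
Going back 18 days from February 18, 2076 reaches the end of the previous month; 78 − 18 = 60 left.
January 2076 has 31 days: 60 − 31 = 29 left.
December 2075 has 31 days; 31 − 29 = 2 → December 2, 2075.

December 2, 2075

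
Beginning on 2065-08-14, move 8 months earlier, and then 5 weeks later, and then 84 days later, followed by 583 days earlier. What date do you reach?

Subtracting 8 months from August 14, 2065:
month 8 − 8 = 0, which is month 12 of year 2064 → December 2064.
Day 14 is valid in December, giving December 14, 2064.
Advancing 5 weeks (= 35 days) from December 14, 2064:
December has 31 days, so 31 − 14 = 17 days remain after December 14, 2064; 35 − 17 = 18 left.
18 days into January 2065 → January 18, 2065.
Adding 84 days from January 18, 2065:
January has 31 days, so 31 − 18 = 13 days remain after January 18, 2065; 84 − 13 = 71 left.
February 2065 has 28 days (2065 is not a leap year): 71 − 28 = 43 left.
March 2065 has 31 days: 43 − 31 = 12 left.
12 days into April 2065 → April 12, 2065.
Subtracting 583 days from April 12, 2065:
Going back 12 days from April 12, 2065 reaches the end of the previous month; 583 − 12 = 571 left.
March 2065 has 31 days: 571 − 31 = 540 left.
February 2065 has 28 days (2065 is not a leap year): 540 − 28 = 512 left.
January 2065 has 31 days: 512 − 31 = 481 left.
December 2064 has 31 days: 481 − 31 = 450 left.
November 2064 has 30 days: 450 − 30 = 420 left.
October 2064 has 31 days: 420 − 31 = 389 left.
September 2064 has 30 days: 389 − 30 = 359 left.
August 2064 has 31 days: 359 − 31 = 328 left.
July 2064 has 31 days: 328 − 31 = 297 left.
June 2064 has 30 days: 297 − 30 = 267 left.
May 2064 has 31 days: 267 − 31 = 236 left.
April 2064 has 30 days: 236 − 30 = 206 left.
March 2064 has 31 days: 206 − 31 = 175 left.
February 2064 has 29 days (2064 is a leap year): 175 − 29 = 146 left.
January 2064 has 31 days: 146 − 31 = 115 left.
December 2063 has 31 days: 115 − 31 = 84 left.
November 2063 has 30 days: 84 − 30 = 54 left.
October 2063 has 31 days: 54 − 31 = 23 left.
September 2063 has 30 days; 30 − 23 = 7 → September 7, 2063.

September 7, 2063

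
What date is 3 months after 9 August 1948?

November 9, 1948

Advancing 3 months from August 9, 1948.
month 8 + 3 = 11 → November 1948.
Day 9 is valid in November, giving November 9, 1948.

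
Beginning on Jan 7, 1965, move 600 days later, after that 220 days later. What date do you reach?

Counting forward 600 days from January 7, 1965:
January has 31 days, so 31 − 7 = 24 days remain after January 7, 1965; 600 − 24 = 576 left.
February 1965 has 28 days (1965 is not a leap year): 576 − 28 = 548 left.
March 1965 has 31 days: 548 − 31 = 517 left.
April 1965 has 30 days: 517 − 30 = 487 left.
May 1965 has 31 days: 487 − 31 = 456 left.
June 1965 has 30 days: 456 − 30 = 426 left.
July 1965 has 31 days: 426 − 31 = 395 left.
August 1965 has 31 days: 395 − 31 = 364 left.
September 1965 has 30 days: 364 − 30 = 334 left.
October 1965 has 31 days: 334 − 31 = 303 left.
November 1965 has 30 days: 303 − 30 = 273 left.
December 1965 has 31 days: 273 − 31 = 242 left.
January 1966 has 31 days: 242 − 31 = 211 left.
February 1966 has 28 days (1966 is not a leap year): 211 − 28 = 183 left.
March 1966 has 31 days: 183 − 31 = 152 left.
April 1966 has 30 days: 152 − 30 = 122 left.
May 1966 has 31 days: 122 − 31 = 91 left.
June 1966 has 30 days: 91 − 30 = 61 left.
July 1966 has 31 days: 61 − 31 = 30 left.
30 days into August 1966 → August 30, 1966.
Counting forward 220 days from August 30, 1966:
August has 31 days, so 31 − 30 = 1 day remains after August 30, 1966; 220 − 1 = 219 left.
September 1966 has 30 days: 219 − 30 = 189 left.
October 1966 has 31 days: 189 − 31 = 158 left.
November 1966 has 30 days: 158 − 30 = 128 left.
December 1966 has 31 days: 128 − 31 = 97 left.
January 1967 has 31 days: 97 − 31 = 66 left.
February 1967 has 28 days (1967 is not a leap year): 66 − 28 = 38 left.
March 1967 has 31 days: 38 − 31 = 7 left.
7 days into April 1967 → April 7, 1967.

April 7, 1967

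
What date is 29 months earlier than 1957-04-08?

November 8, 1954

Going back 29 months from April 8, 1957.
month 4 − 29 = -25, which is month 11 of year 1954 → November 1954.
Day 8 is valid in November, giving November 8, 1954.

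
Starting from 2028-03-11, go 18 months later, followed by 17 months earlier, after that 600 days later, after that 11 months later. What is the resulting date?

Counting forward 18 months from March 11, 2028:
month 3 + 18 = 21, which is month 9 of year 2029 → September 2029.
Day 11 is valid in September, giving September 11, 2029.
Counting back 17 months from September 11, 2029:
month 9 − 17 = -8, which is month 4 of year 2028 → April 2028.
Day 11 is valid in April, giving April 11, 2028.
Adding 600 days from April 11, 2028:
April has 30 days, so 30 − 11 = 19 days remain after April 11, 2028; 600 − 19 = 581 left.
May 2028 has 31 days: 581 − 31 = 550 left.
June 2028 has 30 days: 550 − 30 = 520 left.
July 2028 has 31 days: 520 − 31 = 489 left.
August 2028 has 31 days: 489 − 31 = 458 left.
September 2028 has 30 days: 458 − 30 = 428 left.
October 2028 has 31 days: 428 − 31 = 397 left.
November 2028 has 30 days: 397 − 30 = 367 left.
December 2028 has 31 days: 367 − 31 = 336 left.
January 2029 has 31 days: 336 − 31 = 305 left.
February 2029 has 28 days (2029 is not a leap year): 305 − 28 = 277 left.
March 2029 has 31 days: 277 − 31 = 246 left.
April 2029 has 30 days: 246 − 30 = 216 left.
May 2029 has 31 days: 216 − 31 = 185 left.
June 2029 has 30 days: 185 − 30 = 155 left.
July 2029 has 31 days: 155 − 31 = 124 left.
August 2029 has 31 days: 124 − 31 = 93 left.
September 2029 has 30 days: 93 − 30 = 63 left.
October 2029 has 31 days: 63 − 31 = 32 left.
November 2029 has 30 days: 32 − 30 = 2 left.
2 days into December 2029 → December 2, 2029.
Counting forward 11 months from December 2, 2029:
month 12 + 11 = 23, which is month 11 of year 2030 → November 2030.
Day 2 is valid in November, giving November 2, 2030.

November 2, 2030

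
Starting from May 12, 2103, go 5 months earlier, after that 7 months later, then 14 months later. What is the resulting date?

September 12, 2104

Counting back 5 months from May 12, 2103:
month 5 − 5 = 0, which is month 12 of year 2102 → December 2102.
Day 12 is valid in December, giving December 12, 2102.
Adding 7 months from December 12, 2102:
month 12 + 7 = 19, which is month 7 of year 2103 → July 2103.
Day 12 is valid in July, giving July 12, 2103.
Advancing 14 months from July 12, 2103:
month 7 + 14 = 21, which is month 9 of year 2104 → September 2104.
Day 12 is valid in September, giving September 12, 2104.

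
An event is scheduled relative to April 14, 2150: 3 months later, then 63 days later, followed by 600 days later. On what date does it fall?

May 7, 2152

Counting forward 3 months from April 14, 2150:
month 4 + 3 = 7 → July 2150.
Day 14 is valid in July, giving July 14, 2150.
Advancing 63 days from July 14, 2150:
July has 31 days, so 31 − 14 = 17 days remain after July 14, 2150; 63 − 17 = 46 left.
August 2150 has 31 days: 46 − 31 = 15 left.
15 days into September 2150 → September 15, 2150.
Adding 600 days from September 15, 2150:
September has 30 days, so 30 − 15 = 15 days remain after September 15, 2150; 600 − 15 = 585 left.
October 2150 has 31 days: 585 − 31 = 554 left.
November 2150 has 30 days: 554 − 30 = 524 left.
December 2150 has 31 days: 524 − 31 = 493 left.
January 2151 has 31 days: 493 − 31 = 462 left.
February 2151 has 28 days (2151 is not a leap year): 462 − 28 = 434 left.
March 2151 has 31 days: 434 − 31 = 403 left.
April 2151 has 30 days: 403 − 30 = 373 left.
May 2151 has 31 days: 373 − 31 = 342 left.
June 2151 has 30 days: 342 − 30 = 312 left.
July 2151 has 31 days: 312 − 31 = 281 left.
August 2151 has 31 days: 281 − 31 = 250 left.
September 2151 has 30 days: 250 − 30 = 220 left.
October 2151 has 31 days: 220 − 31 = 189 left.
November 2151 has 30 days: 189 − 30 = 159 left.
December 2151 has 31 days: 159 − 31 = 128 left.
January 2152 has 31 days: 128 − 31 = 97 left.
February 2152 has 29 days (2152 is a leap year): 97 − 29 = 68 left.
March 2152 has 31 days: 68 − 31 = 37 left.
April 2152 has 30 days: 37 − 30 = 7 left.
7 days into May 2152 → May 7, 2152.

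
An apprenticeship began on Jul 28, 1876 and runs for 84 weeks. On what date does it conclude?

Counting forward 84 weeks = 588 days from July 28, 1876.
July has 31 days, so 31 − 28 = 3 days remain after July 28, 1876; 588 − 3 = 585 left.
August 1876 has 31 days: 585 − 31 = 554 left.
September 1876 has 30 days: 554 − 30 = 524 left.
October 1876 has 31 days: 524 − 31 = 493 left.
November 1876 has 30 days: 493 − 30 = 463 left.
December 1876 has 31 days: 463 − 31 = 432 left.
January 1877 has 31 days: 432 − 31 = 401 left.
February 1877 has 28 days (1877 is not a leap year): 401 − 28 = 373 left.
March 1877 has 31 days: 373 − 31 = 342 left.
April 1877 has 30 days: 342 − 30 = 312 left.
May 1877 has 31 days: 312 − 31 = 281 left.
June 1877 has 30 days: 281 − 30 = 251 left.
July 1877 has 31 days: 251 − 31 = 220 left.
August 1877 has 31 days: 220 − 31 = 189 left.
September 1877 has 30 days: 189 − 30 = 159 left.
October 1877 has 31 days: 159 − 31 = 128 left.
November 1877 has 30 days: 128 − 30 = 98 left.
December 1877 has 31 days: 98 − 31 = 67 left.
January 1878 has 31 days: 67 − 31 = 36 left.
February 1878 has 28 days (1878 is not a leap year): 36 − 28 = 8 left.
8 days into March 1878 → March 8, 1878.

March 8, 1878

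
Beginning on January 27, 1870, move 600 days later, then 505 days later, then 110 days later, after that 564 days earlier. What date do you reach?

November 9, 1871

Adding 600 days from January 27, 1870:
January has 31 days, so 31 − 27 = 4 days remain after January 27, 1870; 600 − 4 = 596 left.
February 1870 has 28 days (1870 is not a leap year): 596 − 28 = 568 left.
March 1870 has 31 days: 568 − 31 = 537 left.
April 1870 has 30 days: 537 − 30 = 507 left.
May 1870 has 31 days: 507 − 31 = 476 left.
June 1870 has 30 days: 476 − 30 = 446 left.
July 1870 has 31 days: 446 − 31 = 415 left.
August 1870 has 31 days: 415 − 31 = 384 left.
September 1870 has 30 days: 384 − 30 = 354 left.
October 1870 has 31 days: 354 − 31 = 323 left.
November 1870 has 30 days: 323 − 30 = 293 left.
December 1870 has 31 days: 293 − 31 = 262 left.
January 1871 has 31 days: 262 − 31 = 231 left.
February 1871 has 28 days (1871 is not a leap year): 231 − 28 = 203 left.
March 1871 has 31 days: 203 − 31 = 172 left.
April 1871 has 30 days: 172 − 30 = 142 left.
May 1871 has 31 days: 142 − 31 = 111 left.
June 1871 has 30 days: 111 − 30 = 81 left.
July 1871 has 31 days: 81 − 31 = 50 left.
August 1871 has 31 days: 50 − 31 = 19 left.
19 days into September 1871 → September 19, 1871.
Counting forward 505 days from September 19, 1871:
September has 30 days, so 30 − 19 = 11 days remain after September 19, 1871; 505 − 11 = 494 left.
October 1871 has 31 days: 494 − 31 = 463 left.
November 1871 has 30 days: 463 − 30 = 433 left.
December 1871 has 31 days: 433 − 31 = 402 left.
January 1872 has 31 days: 402 − 31 = 371 left.
February 1872 has 29 days (1872 is a leap year): 371 − 29 = 342 left.
March 1872 has 31 days: 342 − 31 = 311 left.
April 1872 has 30 days: 311 − 30 = 281 left.
May 1872 has 31 days: 281 − 31 = 250 left.
June 1872 has 30 days: 250 − 30 = 220 left.
July 1872 has 31 days: 220 − 31 = 189 left.
August 1872 has 31 days: 189 − 31 = 158 left.
September 1872 has 30 days: 158 − 30 = 128 left.
October 1872 has 31 days: 128 − 31 = 97 left.
November 1872 has 30 days: 97 − 30 = 67 left.
December 1872 has 31 days: 67 − 31 = 36 left.
January 1873 has 31 days: 36 − 31 = 5 left.
5 days into February 1873 → February 5, 1873.
Adding 110 days from February 5, 1873:
February has 28 days, so 28 − 5 = 23 days remain after February 5, 1873; 110 − 23 = 87 left.
March 1873 has 31 days: 87 − 31 = 56 left.
April 1873 has 30 days: 56 − 30 = 26 left.
26 days into May 1873 → May 26, 1873.
Subtracting 564 days from May 26, 1873:
Going back 26 days from May 26, 1873 reaches the end of the previous month; 564 − 26 = 538 left.
April 1873 has 30 days: 538 − 30 = 508 left.
March 1873 has 31 days: 508 − 31 = 477 left.
February 1873 has 28 days (1873 is not a leap year): 477 − 28 = 449 left.
January 1873 has 31 days: 449 − 31 = 418 left.
December 1872 has 31 days: 418 − 31 = 387 left.
November 1872 has 30 days: 387 − 30 = 357 left.
October 1872 has 31 days: 357 − 31 = 326 left.
September 1872 has 30 days: 326 − 30 = 296 left.
August 1872 has 31 days: 296 − 31 = 265 left.
July 1872 has 31 days: 265 − 31 = 234 left.
June 1872 has 30 days: 234 − 30 = 204 left.
May 1872 has 31 days: 204 − 31 = 173 left.
April 1872 has 30 days: 173 − 30 = 143 left.
March 1872 has 31 days: 143 − 31 = 112 left.
February 1872 has 29 days (1872 is a leap year): 112 − 29 = 83 left.
January 1872 has 31 days: 83 − 31 = 52 left.
December 1871 has 31 days: 52 − 31 = 21 left.
November 1871 has 30 days; 30 − 21 = 9 → November 9, 1871.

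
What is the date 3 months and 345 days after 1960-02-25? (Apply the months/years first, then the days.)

May 5, 1961

Advancing 3 months and 345 days from February 25, 1960: first the month/year part, then the days.
month 2 + 3 = 5 → May 1960.
Day 25 is valid in May, giving May 25, 1960.
Now add 345 days from May 25, 1960.
May has 31 days, so 31 − 25 = 6 days remain after May 25, 1960; 345 − 6 = 339 left.
June 1960 has 30 days: 339 − 30 = 309 left.
July 1960 has 31 days: 309 − 31 = 278 left.
August 1960 has 31 days: 278 − 31 = 247 left.
September 1960 has 30 days: 247 − 30 = 217 left.
October 1960 has 31 days: 217 − 31 = 186 left.
November 1960 has 30 days: 186 − 30 = 156 left.
December 1960 has 31 days: 156 − 31 = 125 left.
January 1961 has 31 days: 125 − 31 = 94 left.
February 1961 has 28 days (1961 is not a leap year): 94 − 28 = 66 left.
March 1961 has 31 days: 66 − 31 = 35 left.
April 1961 has 30 days: 35 − 30 = 5 left.
5 days into May 1961 → May 5, 1961.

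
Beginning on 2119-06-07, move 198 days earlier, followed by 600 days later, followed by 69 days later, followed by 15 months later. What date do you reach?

Going back 198 days from June 7, 2119:
Going back 7 days from June 7, 2119 reaches the end of the previous month; 198 − 7 = 191 left.
May 2119 has 31 days: 191 − 31 = 160 left.
April 2119 has 30 days: 160 − 30 = 130 left.
March 2119 has 31 days: 130 − 31 = 99 left.
February 2119 has 28 days (2119 is not a leap year): 99 − 28 = 71 left.
January 2119 has 31 days: 71 − 31 = 40 left.
December 2118 has 31 days: 40 − 31 = 9 left.
November 2118 has 30 days; 30 − 9 = 21 → November 21, 2118.
Adding 600 days from November 21, 2118:
November has 30 days, so 30 − 21 = 9 days remain after November 21, 2118; 600 − 9 = 591 left.
December 2118 has 31 days: 591 − 31 = 560 left.
January 2119 has 31 days: 560 − 31 = 529 left.
February 2119 has 28 days (2119 is not a leap year): 529 − 28 = 501 left.
March 2119 has 31 days: 501 − 31 = 470 left.
April 2119 has 30 days: 470 − 30 = 440 left.
May 2119 has 31 days: 440 − 31 = 409 left.
June 2119 has 30 days: 409 − 30 = 379 left.
July 2119 has 31 days: 379 − 31 = 348 left.
August 2119 has 31 days: 348 − 31 = 317 left.
September 2119 has 30 days: 317 − 30 = 287 left.
October 2119 has 31 days: 287 − 31 = 256 left.
November 2119 has 30 days: 256 − 30 = 226 left.
December 2119 has 31 days: 226 − 31 = 195 left.
January 2120 has 31 days: 195 − 31 = 164 left.
February 2120 has 29 days (2120 is a leap year): 164 − 29 = 135 left.
March 2120 has 31 days: 135 − 31 = 104 left.
April 2120 has 30 days: 104 − 30 = 74 left.
May 2120 has 31 days: 74 − 31 = 43 left.
June 2120 has 30 days: 43 − 30 = 13 left.
13 days into July 2120 → July 13, 2120.
Counting forward 69 days from July 13, 2120:
July has 31 days, so 31 − 13 = 18 days remain after July 13, 2120; 69 − 18 = 51 left.
August 2120 has 31 days: 51 − 31 = 20 left.
20 days into September 2120 → September 20, 2120.
Advancing 15 months from September 20, 2120:
month 9 + 15 = 24, which is month 12 of year 2121 → December 2121.
Day 20 is valid in December, giving December 20, 2121.

December 20, 2121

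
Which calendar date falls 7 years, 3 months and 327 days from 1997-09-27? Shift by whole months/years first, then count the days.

November 19, 2005

Counting forward 7 years, 3 months and 327 days from September 27, 1997: first the month/year part, then the days.
+7 years → 2004; month 9 + 3 = 12 → December 2004.
Day 27 is valid in December, giving December 27, 2004.
Now add 327 days from December 27, 2004.
December has 31 days, so 31 − 27 = 4 days remain after December 27, 2004; 327 − 4 = 323 left.
January 2005 has 31 days: 323 − 31 = 292 left.
February 2005 has 28 days (2005 is not a leap year): 292 − 28 = 264 left.
March 2005 has 31 days: 264 − 31 = 233 left.
April 2005 has 30 days: 233 − 30 = 203 left.
May 2005 has 31 days: 203 − 31 = 172 left.
June 2005 has 30 days: 172 − 30 = 142 left.
July 2005 has 31 days: 142 − 31 = 111 left.
August 2005 has 31 days: 111 − 31 = 80 left.
September 2005 has 30 days: 80 − 30 = 50 left.
October 2005 has 31 days: 50 − 31 = 19 left.
19 days into November 2005 → November 19, 2005.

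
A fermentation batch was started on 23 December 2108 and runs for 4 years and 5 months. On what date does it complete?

May 23, 2113

Adding 4 years and 5 months from December 23, 2108.
+4 years → 2112; month 12 + 5 = 17, which is month 5 of year 2113 → May 2113.
Day 23 is valid in May, giving May 23, 2113.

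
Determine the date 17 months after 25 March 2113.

August 25, 2114

Adding 17 months from March 25, 2113.
month 3 + 17 = 20, which is month 8 of year 2114 → August 2114.
Day 25 is valid in August, giving August 25, 2114.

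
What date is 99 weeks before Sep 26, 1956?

Counting back 99 weeks = 693 days from September 26, 1956.
Going back 26 days from September 26, 1956 reaches the end of the previous month; 693 − 26 = 667 left.
August 1956 has 31 days: 667 − 31 = 636 left.
July 1956 has 31 days: 636 − 31 = 605 left.
June 1956 has 30 days: 605 − 30 = 575 left.
May 1956 has 31 days: 575 − 31 = 544 left.
April 1956 has 30 days: 544 − 30 = 514 left.
March 1956 has 31 days: 514 − 31 = 483 left.
February 1956 has 29 days (1956 is a leap year): 483 − 29 = 454 left.
January 1956 has 31 days: 454 − 31 = 423 left.
December 1955 has 31 days: 423 − 31 = 392 left.
November 1955 has 30 days: 392 − 30 = 362 left.
October 1955 has 31 days: 362 − 31 = 331 left.
September 1955 has 30 days: 331 − 30 = 301 left.
August 1955 has 31 days: 301 − 31 = 270 left.
July 1955 has 31 days: 270 − 31 = 239 left.
June 1955 has 30 days: 239 − 30 = 209 left.
May 1955 has 31 days: 209 − 31 = 178 left.
April 1955 has 30 days: 178 − 30 = 148 left.
March 1955 has 31 days: 148 − 31 = 117 left.
February 1955 has 28 days (1955 is not a leap year): 117 − 28 = 89 left.
January 1955 has 31 days: 89 − 31 = 58 left.
December 1954 has 31 days: 58 − 31 = 27 left.
November 1954 has 30 days; 30 − 27 = 3 → November 3, 1954.

November 3, 1954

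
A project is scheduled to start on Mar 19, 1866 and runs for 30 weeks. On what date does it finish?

Counting forward 30 weeks = 210 days from March 19, 1866.
March has 31 days, so 31 − 19 = 12 days remain after March 19, 1866; 210 − 12 = 198 left.
April 1866 has 30 days: 198 − 30 = 168 left.
May 1866 has 31 days: 168 − 31 = 137 left.
June 1866 has 30 days: 137 − 30 = 107 left.
July 1866 has 31 days: 107 − 31 = 76 left.
August 1866 has 31 days: 76 − 31 = 45 left.
September 1866 has 30 days: 45 − 30 = 15 left.
15 days into October 1866 → October 15, 1866.

October 15, 1866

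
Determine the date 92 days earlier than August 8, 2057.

May 8, 2057

Going back 92 days from August 8, 2057.
Going back 8 days from August 8, 2057 reaches the end of the previous month; 92 − 8 = 84 left.
July 2057 has 31 days: 84 − 31 = 53 left.
June 2057 has 30 days: 53 − 30 = 23 left.
May 2057 has 31 days; 31 − 23 = 8 → May 8, 2057.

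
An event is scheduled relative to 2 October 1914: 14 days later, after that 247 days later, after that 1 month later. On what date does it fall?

Adding 14 days from October 2, 1914:
October has 31 days; 2 + 14 = 16, still in October.
Advancing 247 days from October 16, 1914:
October has 31 days, so 31 − 16 = 15 days remain after October 16, 1914; 247 − 15 = 232 left.
November 1914 has 30 days: 232 − 30 = 202 left.
December 1914 has 31 days: 202 − 31 = 171 left.
January 1915 has 31 days: 171 − 31 = 140 left.
February 1915 has 28 days (1915 is not a leap year): 140 − 28 = 112 left.
March 1915 has 31 days: 112 − 31 = 81 left.
April 1915 has 30 days: 81 − 30 = 51 left.
May 1915 has 31 days: 51 − 31 = 20 left.
20 days into June 1915 → June 20, 1915.
Advancing 1 month from June 20, 1915:
month 6 + 1 = 7 → July 1915.
Day 20 is valid in July, giving July 20, 1915.

July 20, 1915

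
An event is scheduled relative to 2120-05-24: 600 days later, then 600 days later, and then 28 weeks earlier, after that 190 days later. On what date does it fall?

August 31, 2123

Adding 600 days from May 24, 2120:
May has 31 days, so 31 − 24 = 7 days remain after May 24, 2120; 600 − 7 = 593 left.
June 2120 has 30 days: 593 − 30 = 563 left.
July 2120 has 31 days: 563 − 31 = 532 left.
August 2120 has 31 days: 532 − 31 = 501 left.
September 2120 has 30 days: 501 − 30 = 471 left.
October 2120 has 31 days: 471 − 31 = 440 left.
November 2120 has 30 days: 440 − 30 = 410 left.
December 2120 has 31 days: 410 − 31 = 379 left.
January 2121 has 31 days: 379 − 31 = 348 left.
February 2121 has 28 days (2121 is not a leap year): 348 − 28 = 320 left.
March 2121 has 31 days: 320 − 31 = 289 left.
April 2121 has 30 days: 289 − 30 = 259 left.
May 2121 has 31 days: 259 − 31 = 228 left.
June 2121 has 30 days: 228 − 30 = 198 left.
July 2121 has 31 days: 198 − 31 = 167 left.
August 2121 has 31 days: 167 − 31 = 136 left.
September 2121 has 30 days: 136 − 30 = 106 left.
October 2121 has 31 days: 106 − 31 = 75 left.
November 2121 has 30 days: 75 − 30 = 45 left.
December 2121 has 31 days: 45 − 31 = 14 left.
14 days into January 2122 → January 14, 2122.
Adding 600 days from January 14, 2122:
January has 31 days, so 31 − 14 = 17 days remain after January 14, 2122; 600 − 17 = 583 left.
February 2122 has 28 days (2122 is not a leap year): 583 − 28 = 555 left.
March 2122 has 31 days: 555 − 31 = 524 left.
April 2122 has 30 days: 524 − 30 = 494 left.
May 2122 has 31 days: 494 − 31 = 463 left.
June 2122 has 30 days: 463 − 30 = 433 left.
July 2122 has 31 days: 433 − 31 = 402 left.
August 2122 has 31 days: 402 − 31 = 371 left.
September 2122 has 30 days: 371 − 30 = 341 left.
October 2122 has 31 days: 341 − 31 = 310 left.
November 2122 has 30 days: 310 − 30 = 280 left.
December 2122 has 31 days: 280 − 31 = 249 left.
January 2123 has 31 days: 249 − 31 = 218 left.
February 2123 has 28 days (2123 is not a leap year): 218 − 28 = 190 left.
March 2123 has 31 days: 190 − 31 = 159 left.
April 2123 has 30 days: 159 − 30 = 129 left.
May 2123 has 31 days: 129 − 31 = 98 left.
June 2123 has 30 days: 98 − 30 = 68 left.
July 2123 has 31 days: 68 − 31 = 37 left.
August 2123 has 31 days: 37 − 31 = 6 left.
6 days into September 2123 → September 6, 2123.
Subtracting 28 weeks (= 196 days) from September 6, 2123:
Going back 6 days from September 6, 2123 reaches the end of the previous month; 196 − 6 = 190 left.
August 2123 has 31 days: 190 − 31 = 159 left.
July 2123 has 31 days: 159 − 31 = 128 left.
June 2123 has 30 days: 128 − 30 = 98 left.
May 2123 has 31 days: 98 − 31 = 67 left.
April 2123 has 30 days: 67 − 30 = 37 left.
March 2123 has 31 days: 37 − 31 = 6 left.
February 2123 has 28 days; 28 − 6 = 22 → February 22, 2123.
Advancing 190 days from February 22, 2123:
February has 28 days, so 28 − 22 = 6 days remain after February 22, 2123; 190 − 6 = 184 left.
March 2123 has 31 days: 184 − 31 = 153 left.
April 2123 has 30 days: 153 − 30 = 123 left.
May 2123 has 31 days: 123 − 31 = 92 left.
June 2123 has 30 days: 92 − 30 = 62 left.
July 2123 has 31 days: 62 − 31 = 31 left.
31 days into August 2123 → August 31, 2123.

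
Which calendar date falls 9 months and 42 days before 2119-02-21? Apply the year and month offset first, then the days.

Subtracting 9 months and 42 days from February 21, 2119: first the month/year part, then the days.
month 2 − 9 = -7, which is month 5 of year 2118 → May 2118.
Day 21 is valid in May, giving May 21, 2118.
Now subtract 42 days from May 21, 2118.
Going back 21 days from May 21, 2118 reaches the end of the previous month; 42 − 21 = 21 left.
April 2118 has 30 days; 30 − 21 = 9 → April 9, 2118.

April 9, 2118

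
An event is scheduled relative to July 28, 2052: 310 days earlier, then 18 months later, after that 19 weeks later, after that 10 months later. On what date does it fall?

June 2, 2054

Going back 310 days from July 28, 2052:
Going back 28 days from July 28, 2052 reaches the end of the previous month; 310 − 28 = 282 left.
June 2052 has 30 days: 282 − 30 = 252 left.
May 2052 has 31 days: 252 − 31 = 221 left.
April 2052 has 30 days: 221 − 30 = 191 left.
March 2052 has 31 days: 191 − 31 = 160 left.
February 2052 has 29 days (2052 is a leap year): 160 − 29 = 131 left.
January 2052 has 31 days: 131 − 31 = 100 left.
December 2051 has 31 days: 100 − 31 = 69 left.
November 2051 has 30 days: 69 − 30 = 39 left.
October 2051 has 31 days: 39 − 31 = 8 left.
September 2051 has 30 days; 30 − 8 = 22 → September 22, 2051.
Counting forward 18 months from September 22, 2051:
month 9 + 18 = 27, which is month 3 of year 2053 → March 2053.
Day 22 is valid in March, giving March 22, 2053.
Counting forward 19 weeks (= 133 days) from March 22, 2053:
March has 31 days, so 31 − 22 = 9 days remain after March 22, 2053; 133 − 9 = 124 left.
April 2053 has 30 days: 124 − 30 = 94 left.
May 2053 has 31 days: 94 − 31 = 63 left.
June 2053 has 30 days: 63 − 30 = 33 left.
July 2053 has 31 days: 33 − 31 = 2 left.
2 days into August 2053 → August 2, 2053.
Advancing 10 months from August 2, 2053:
month 8 + 10 = 18, which is month 6 of year 2054 → June 2054.
Day 2 is valid in June, giving June 2, 2054.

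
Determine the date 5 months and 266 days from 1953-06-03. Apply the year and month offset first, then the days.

Counting forward 5 months and 266 days from June 3, 1953: first the month/year part, then the days.
month 6 + 5 = 11 → November 1953.
Day 3 is valid in November, giving November 3, 1953.
Now add 266 days from November 3, 1953.
November has 30 days, so 30 − 3 = 27 days remain after November 3, 1953; 266 − 27 = 239 left.
December 1953 has 31 days: 239 − 31 = 208 left.
January 1954 has 31 days: 208 − 31 = 177 left.
February 1954 has 28 days (1954 is not a leap year): 177 − 28 = 149 left.
March 1954 has 31 days: 149 − 31 = 118 left.
April 1954 has 30 days: 118 − 30 = 88 left.
May 1954 has 31 days: 88 − 31 = 57 left.
June 1954 has 30 days: 57 − 30 = 27 left.
27 days into July 1954 → July 27, 1954.

July 27, 1954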